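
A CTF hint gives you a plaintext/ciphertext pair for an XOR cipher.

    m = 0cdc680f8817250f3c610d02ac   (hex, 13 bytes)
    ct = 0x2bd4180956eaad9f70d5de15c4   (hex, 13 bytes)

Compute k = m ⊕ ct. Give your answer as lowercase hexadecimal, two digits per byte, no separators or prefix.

Since ct = m ⊕ k, XORing both sides with m gives k = m ⊕ ct.
byte 0: 0c ⊕ 2b = 27
byte 1: dc ⊕ d4 = 08
byte 2: 68 ⊕ 18 = 70
byte 3: 0f ⊕ 09 = 06
byte 4: 88 ⊕ 56 = de
byte 5: 17 ⊕ ea = fd
byte 6: 25 ⊕ ad = 88
byte 7: 0f ⊕ 9f = 90
byte 8: 3c ⊕ 70 = 4c
byte 9: 61 ⊕ d5 = b4
byte 10: 0d ⊕ de = d3
byte 11: 02 ⊕ 15 = 17
byte 12: ac ⊕ c4 = 68

27087006defd88904cb4d31768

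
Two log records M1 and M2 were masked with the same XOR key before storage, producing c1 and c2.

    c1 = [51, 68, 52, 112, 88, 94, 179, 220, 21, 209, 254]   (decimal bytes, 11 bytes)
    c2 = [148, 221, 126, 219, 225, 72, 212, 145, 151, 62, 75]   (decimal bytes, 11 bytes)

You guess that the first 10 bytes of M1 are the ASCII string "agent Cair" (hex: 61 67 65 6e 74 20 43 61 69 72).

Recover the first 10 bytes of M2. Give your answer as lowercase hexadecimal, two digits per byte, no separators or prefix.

First, c1 ⊕ c2 = (M1 ⊕ K) ⊕ (M2 ⊕ K) = M1 ⊕ M2, so the key drops out. Then M2 = (M1 ⊕ M2) ⊕ M1 over the first 10 bytes.
byte 0: (33 xor 94) xor 61 = a7 xor 61 = c6
byte 1: (44 xor dd) xor 67 = 99 xor 67 = fe
byte 2: (34 xor 7e) xor 65 = 4a xor 65 = 2f
byte 3: (70 xor db) xor 6e = ab xor 6e = c5
byte 4: (58 xor e1) xor 74 = b9 xor 74 = cd
byte 5: (5e xor 48) xor 20 = 16 xor 20 = 36
byte 6: (b3 xor d4) xor 43 = 67 xor 43 = 24
byte 7: (dc xor 91) xor 61 = 4d xor 61 = 2c
byte 8: (15 xor 97) xor 69 = 82 xor 69 = eb
byte 9: (d1 xor 3e) xor 72 = ef xor 72 = 9d

c6fe2fc5cd36242ceb9d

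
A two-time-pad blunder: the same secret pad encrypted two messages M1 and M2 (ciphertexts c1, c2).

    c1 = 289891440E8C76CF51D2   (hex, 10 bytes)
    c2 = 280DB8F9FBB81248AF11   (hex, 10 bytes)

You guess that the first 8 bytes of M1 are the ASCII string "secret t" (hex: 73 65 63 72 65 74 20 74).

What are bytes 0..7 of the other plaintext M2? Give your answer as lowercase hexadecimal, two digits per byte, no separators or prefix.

73f04acf904044f3

First, c1 ⊕ c2 = (M1 ⊕ K) ⊕ (M2 ⊕ K) = M1 ⊕ M2, so the key drops out. Then M2 = (M1 ⊕ M2) ⊕ M1 over the first 8 bytes.
byte 0: (28 ^ 28) ^ 73 = 00 ^ 73 = 73
byte 1: (98 ^ 0d) ^ 65 = 95 ^ 65 = f0
byte 2: (91 ^ b8) ^ 63 = 29 ^ 63 = 4a
byte 3: (44 ^ f9) ^ 72 = bd ^ 72 = cf
byte 4: (0e ^ fb) ^ 65 = f5 ^ 65 = 90
byte 5: (8c ^ b8) ^ 74 = 34 ^ 74 = 40
byte 6: (76 ^ 12) ^ 20 = 64 ^ 20 = 44
byte 7: (cf ^ 48) ^ 74 = 87 ^ 74 = f3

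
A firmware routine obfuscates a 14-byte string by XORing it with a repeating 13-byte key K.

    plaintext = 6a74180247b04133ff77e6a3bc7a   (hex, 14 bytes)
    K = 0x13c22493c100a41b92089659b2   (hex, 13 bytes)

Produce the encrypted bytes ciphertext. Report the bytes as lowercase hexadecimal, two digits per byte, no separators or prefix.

The 13-byte key repeats, so the effective keystream is 13 c2 24 93 c1 00 a4 1b 92 08 96 59 b2 13.
byte 0: 01101010 XOR 00010011 = 01111001
byte 1: 01110100 XOR 11000010 = 10110110
byte 2: 00011000 XOR 00100100 = 00111100
byte 3: 00000010 XOR 10010011 = 10010001
byte 4: 01000111 XOR 11000001 = 10000110
byte 5: 10110000 XOR 00000000 = 10110000
byte 6: 01000001 XOR 10100100 = 11100101
byte 7: 00110011 XOR 00011011 = 00101000
byte 8: 11111111 XOR 10010010 = 01101101
byte 9: 01110111 XOR 00001000 = 01111111
byte 10: 11100110 XOR 10010110 = 01110000
byte 11: 10100011 XOR 01011001 = 11111010
byte 12: 10111100 XOR 10110010 = 00001110
byte 13: 01111010 XOR 00010011 = 01101001

79b63c9186b0e5286d7f70fa0e69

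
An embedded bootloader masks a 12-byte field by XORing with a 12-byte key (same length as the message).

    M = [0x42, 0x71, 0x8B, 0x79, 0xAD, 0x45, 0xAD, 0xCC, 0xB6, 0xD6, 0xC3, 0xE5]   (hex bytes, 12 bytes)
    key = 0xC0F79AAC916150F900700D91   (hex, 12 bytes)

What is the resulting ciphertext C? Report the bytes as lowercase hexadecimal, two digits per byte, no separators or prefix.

828611d53c24fd35b6a6ce74

byte 0: 42 ^ c0 = 82
byte 1: 71 ^ f7 = 86
byte 2: 8b ^ 9a = 11
byte 3: 79 ^ ac = d5
byte 4: ad ^ 91 = 3c
byte 5: 45 ^ 61 = 24
byte 6: ad ^ 50 = fd
byte 7: cc ^ f9 = 35
byte 8: b6 ^ 00 = b6
byte 9: d6 ^ 70 = a6
byte 10: c3 ^ 0d = ce
byte 11: e5 ^ 91 = 74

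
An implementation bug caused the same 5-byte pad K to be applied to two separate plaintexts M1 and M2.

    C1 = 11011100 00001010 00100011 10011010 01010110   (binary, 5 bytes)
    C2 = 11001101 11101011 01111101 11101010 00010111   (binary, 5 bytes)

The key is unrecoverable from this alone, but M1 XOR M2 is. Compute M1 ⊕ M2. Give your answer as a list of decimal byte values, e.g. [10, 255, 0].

C1 ⊕ C2 = (M1 ⊕ K) ⊕ (M2 ⊕ K) = M1 ⊕ M2 — the shared key cancels under XOR.
byte 0: dc ^ cd = 11
byte 1: 0a ^ eb = e1
byte 2: 23 ^ 7d = 5e
byte 3: 9a ^ ea = 70
byte 4: 56 ^ 17 = 41

[17, 225, 94, 112, 65]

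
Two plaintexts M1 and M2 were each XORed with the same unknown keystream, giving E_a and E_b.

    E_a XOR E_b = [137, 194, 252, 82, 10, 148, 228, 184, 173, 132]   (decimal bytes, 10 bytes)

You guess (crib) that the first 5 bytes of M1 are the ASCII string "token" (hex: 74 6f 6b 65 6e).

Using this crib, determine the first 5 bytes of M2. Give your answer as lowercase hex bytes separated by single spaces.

Since E_a ⊕ E_b = M1 ⊕ M2, XORing with the guessed M1 bytes yields the corresponding M2 bytes: M2 = (E_a ⊕ E_b) ⊕ M1.
89 xor 74 = fd
c2 xor 6f = ad
fc xor 6b = 97
52 xor 65 = 37
0a xor 6e = 64

fd ad 97 37 64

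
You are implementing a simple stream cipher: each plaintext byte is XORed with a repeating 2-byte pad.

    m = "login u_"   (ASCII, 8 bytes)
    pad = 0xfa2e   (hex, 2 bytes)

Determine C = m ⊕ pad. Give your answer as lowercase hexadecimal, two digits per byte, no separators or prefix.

96419d47940e8f71

The 2-byte key repeats, so the effective keystream is fa 2e fa 2e fa 2e fa 2e.
byte 0: 6c ^ fa = 96
byte 1: 6f ^ 2e = 41
byte 2: 67 ^ fa = 9d
byte 3: 69 ^ 2e = 47
byte 4: 6e ^ fa = 94
byte 5: 20 ^ 2e = 0e
byte 6: 75 ^ fa = 8f
byte 7: 5f ^ 2e = 71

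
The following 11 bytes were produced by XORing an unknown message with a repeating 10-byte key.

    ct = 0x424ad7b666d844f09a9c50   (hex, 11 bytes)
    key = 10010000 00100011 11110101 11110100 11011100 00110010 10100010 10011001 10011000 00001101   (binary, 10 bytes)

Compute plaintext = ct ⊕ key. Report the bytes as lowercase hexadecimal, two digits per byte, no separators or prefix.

d2692242baeae6690291c0

The 10-byte key repeats, so the effective keystream is 90 23 f5 f4 dc 32 a2 99 98 0d 90.
byte 0: 01000010 XOR 10010000 = 11010010
byte 1: 01001010 XOR 00100011 = 01101001
byte 2: 11010111 XOR 11110101 = 00100010
byte 3: 10110110 XOR 11110100 = 01000010
byte 4: 01100110 XOR 11011100 = 10111010
byte 5: 11011000 XOR 00110010 = 11101010
byte 6: 01000100 XOR 10100010 = 11100110
byte 7: 11110000 XOR 10011001 = 01101001
byte 8: 10011010 XOR 10011000 = 00000010
byte 9: 10011100 XOR 00001101 = 10010001
byte 10: 01010000 XOR 10010000 = 11000000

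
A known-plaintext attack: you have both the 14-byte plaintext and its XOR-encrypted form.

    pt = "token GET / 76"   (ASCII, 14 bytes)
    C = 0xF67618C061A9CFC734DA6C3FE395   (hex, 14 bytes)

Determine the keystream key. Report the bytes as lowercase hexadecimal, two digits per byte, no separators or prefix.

821973a50f89888260fa431fd4a3

Since C = pt ⊕ key, XORing both sides with pt gives key = pt ⊕ C.
74 xor f6 = 82
6f xor 76 = 19
6b xor 18 = 73
65 xor c0 = a5
6e xor 61 = 0f
20 xor a9 = 89
47 xor cf = 88
45 xor c7 = 82
54 xor 34 = 60
20 xor da = fa
2f xor 6c = 43
20 xor 3f = 1f
37 xor e3 = d4
36 xor 95 = a3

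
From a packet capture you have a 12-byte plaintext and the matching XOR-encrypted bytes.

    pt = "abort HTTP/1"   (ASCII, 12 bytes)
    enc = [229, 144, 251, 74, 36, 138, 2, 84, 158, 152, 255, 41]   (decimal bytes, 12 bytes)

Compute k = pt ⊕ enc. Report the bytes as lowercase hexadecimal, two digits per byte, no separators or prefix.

Since enc = pt ⊕ k, XORing both sides with pt gives k = pt ⊕ enc.
byte 0:  97 ⊕ 229 = 132
byte 1:  98 ⊕ 144 = 242
byte 2: 111 ⊕ 251 = 148
byte 3: 114 ⊕  74 =  56
byte 4: 116 ⊕  36 =  80
byte 5:  32 ⊕ 138 = 170
byte 6:  72 ⊕   2 =  74
byte 7:  84 ⊕  84 =   0
byte 8:  84 ⊕ 158 = 202
byte 9:  80 ⊕ 152 = 200
byte 10:  47 ⊕ 255 = 208
byte 11:  49 ⊕  41 =  24

84f2943850aa4a00cac8d018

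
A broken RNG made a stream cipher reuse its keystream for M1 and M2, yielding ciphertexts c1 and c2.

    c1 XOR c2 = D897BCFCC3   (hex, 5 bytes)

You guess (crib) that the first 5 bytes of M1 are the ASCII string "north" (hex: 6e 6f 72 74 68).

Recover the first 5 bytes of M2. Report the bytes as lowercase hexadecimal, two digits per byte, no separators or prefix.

b6f8ce88ab

Since c1 ⊕ c2 = M1 ⊕ M2, XORing with the guessed M1 bytes yields the corresponding M2 bytes: M2 = (c1 ⊕ c2) ⊕ M1.
byte 0: d8 ⊕ 6e = b6
byte 1: 97 ⊕ 6f = f8
byte 2: bc ⊕ 72 = ce
byte 3: fc ⊕ 74 = 88
byte 4: c3 ⊕ 68 = ab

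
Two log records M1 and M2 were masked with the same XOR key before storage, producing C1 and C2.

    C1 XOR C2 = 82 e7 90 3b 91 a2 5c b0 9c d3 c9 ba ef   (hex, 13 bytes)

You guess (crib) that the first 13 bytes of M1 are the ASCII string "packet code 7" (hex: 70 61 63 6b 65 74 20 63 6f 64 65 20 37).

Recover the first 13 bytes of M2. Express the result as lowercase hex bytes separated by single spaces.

Since C1 ⊕ C2 = M1 ⊕ M2, XORing with the guessed M1 bytes yields the corresponding M2 bytes: M2 = (C1 ⊕ C2) ⊕ M1.
byte 0: 130 XOR 112 = 242
byte 1: 231 XOR  97 = 134
byte 2: 144 XOR  99 = 243
byte 3:  59 XOR 107 =  80
byte 4: 145 XOR 101 = 244
byte 5: 162 XOR 116 = 214
byte 6:  92 XOR  32 = 124
byte 7: 176 XOR  99 = 211
byte 8: 156 XOR 111 = 243
byte 9: 211 XOR 100 = 183
byte 10: 201 XOR 101 = 172
byte 11: 186 XOR  32 = 154
byte 12: 239 XOR  55 = 216

f2 86 f3 50 f4 d6 7c d3 f3 b7 ac 9a d8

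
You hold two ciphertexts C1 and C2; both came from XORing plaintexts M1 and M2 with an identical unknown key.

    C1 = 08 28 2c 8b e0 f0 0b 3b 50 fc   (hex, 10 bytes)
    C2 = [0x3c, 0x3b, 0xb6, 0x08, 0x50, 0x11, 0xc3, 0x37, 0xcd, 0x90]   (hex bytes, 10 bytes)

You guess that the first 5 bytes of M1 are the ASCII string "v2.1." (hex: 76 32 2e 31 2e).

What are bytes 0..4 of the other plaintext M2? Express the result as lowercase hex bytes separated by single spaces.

First, C1 ⊕ C2 = (M1 ⊕ K) ⊕ (M2 ⊕ K) = M1 ⊕ M2, so the key drops out. Then M2 = (M1 ⊕ M2) ⊕ M1 over the first 5 bytes.
byte 0: (08 ^ 3c) ^ 76 = 34 ^ 76 = 42
byte 1: (28 ^ 3b) ^ 32 = 13 ^ 32 = 21
byte 2: (2c ^ b6) ^ 2e = 9a ^ 2e = b4
byte 3: (8b ^ 08) ^ 31 = 83 ^ 31 = b2
byte 4: (e0 ^ 50) ^ 2e = b0 ^ 2e = 9e

42 21 b4 b2 9e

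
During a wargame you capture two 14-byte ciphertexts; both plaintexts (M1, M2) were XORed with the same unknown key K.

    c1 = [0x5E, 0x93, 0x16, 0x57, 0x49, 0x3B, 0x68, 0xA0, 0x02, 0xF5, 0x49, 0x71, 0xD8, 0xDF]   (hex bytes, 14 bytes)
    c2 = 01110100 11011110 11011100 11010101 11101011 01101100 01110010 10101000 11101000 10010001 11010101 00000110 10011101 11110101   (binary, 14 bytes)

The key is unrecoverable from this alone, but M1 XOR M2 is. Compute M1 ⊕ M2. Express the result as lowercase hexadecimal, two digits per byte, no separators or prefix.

c1 ⊕ c2 = (M1 ⊕ K) ⊕ (M2 ⊕ K) = M1 ⊕ M2 — the shared key cancels under XOR.
 94 XOR 116 =  42
147 XOR 222 =  77
 22 XOR 220 = 202
 87 XOR 213 = 130
 73 XOR 235 = 162
 59 XOR 108 =  87
104 XOR 114 =  26
160 XOR 168 =   8
  2 XOR 232 = 234
245 XOR 145 = 100
 73 XOR 213 = 156
113 XOR   6 = 119
216 XOR 157 =  69
223 XOR 245 =  42

2a4dca82a2571a08ea649c77452a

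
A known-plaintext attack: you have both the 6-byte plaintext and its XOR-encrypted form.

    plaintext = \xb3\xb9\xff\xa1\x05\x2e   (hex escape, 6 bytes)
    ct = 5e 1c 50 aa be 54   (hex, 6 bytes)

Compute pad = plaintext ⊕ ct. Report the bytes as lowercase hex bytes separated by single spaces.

Since ct = plaintext ⊕ pad, XORing both sides with plaintext gives pad = plaintext ⊕ ct.
byte 0: b3 XOR 5e = ed
byte 1: b9 XOR 1c = a5
byte 2: ff XOR 50 = af
byte 3: a1 XOR aa = 0b
byte 4: 05 XOR be = bb
byte 5: 2e XOR 54 = 7a

ed a5 af 0b bb 7a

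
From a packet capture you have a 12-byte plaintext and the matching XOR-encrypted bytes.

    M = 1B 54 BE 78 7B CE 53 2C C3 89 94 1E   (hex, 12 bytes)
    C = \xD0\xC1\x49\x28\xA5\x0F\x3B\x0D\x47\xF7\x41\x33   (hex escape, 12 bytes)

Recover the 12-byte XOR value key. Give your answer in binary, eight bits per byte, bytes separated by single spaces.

Since C = M ⊕ key, XORing both sides with M gives key = M ⊕ C.
byte 0:  27 ⊕ 208 = 203
byte 1:  84 ⊕ 193 = 149
byte 2: 190 ⊕  73 = 247
byte 3: 120 ⊕  40 =  80
byte 4: 123 ⊕ 165 = 222
byte 5: 206 ⊕  15 = 193
byte 6:  83 ⊕  59 = 104
byte 7:  44 ⊕  13 =  33
byte 8: 195 ⊕  71 = 132
byte 9: 137 ⊕ 247 = 126
byte 10: 148 ⊕  65 = 213
byte 11:  30 ⊕  51 =  45

11001011 10010101 11110111 01010000 11011110 11000001 01101000 00100001 10000100 01111110 11010101 00101101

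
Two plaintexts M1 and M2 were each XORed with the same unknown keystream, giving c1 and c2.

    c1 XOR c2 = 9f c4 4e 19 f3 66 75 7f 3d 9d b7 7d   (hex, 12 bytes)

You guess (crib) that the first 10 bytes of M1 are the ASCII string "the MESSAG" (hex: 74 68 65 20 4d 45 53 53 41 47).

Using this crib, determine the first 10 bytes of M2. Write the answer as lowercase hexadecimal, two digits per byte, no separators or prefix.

Since c1 ⊕ c2 = M1 ⊕ M2, XORing with the guessed M1 bytes yields the corresponding M2 bytes: M2 = (c1 ⊕ c2) ⊕ M1.
10011111 ⊕ 01110100 = 11101011
11000100 ⊕ 01101000 = 10101100
01001110 ⊕ 01100101 = 00101011
00011001 ⊕ 00100000 = 00111001
11110011 ⊕ 01001101 = 10111110
01100110 ⊕ 01000101 = 00100011
01110101 ⊕ 01010011 = 00100110
01111111 ⊕ 01010011 = 00101100
00111101 ⊕ 01000001 = 01111100
10011101 ⊕ 01000111 = 11011010

ebac2b39be23262c7cda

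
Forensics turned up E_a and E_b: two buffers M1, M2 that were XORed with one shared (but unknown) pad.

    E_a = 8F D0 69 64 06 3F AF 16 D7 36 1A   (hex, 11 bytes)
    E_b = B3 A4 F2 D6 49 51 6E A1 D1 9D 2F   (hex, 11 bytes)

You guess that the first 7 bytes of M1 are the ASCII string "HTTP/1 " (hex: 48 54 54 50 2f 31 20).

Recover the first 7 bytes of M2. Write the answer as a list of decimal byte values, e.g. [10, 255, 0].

First, E_a ⊕ E_b = (M1 ⊕ K) ⊕ (M2 ⊕ K) = M1 ⊕ M2, so the key drops out. Then M2 = (M1 ⊕ M2) ⊕ M1 over the first 7 bytes.
byte 0: (8f ^ b3) ^ 48 = 3c ^ 48 = 74
byte 1: (d0 ^ a4) ^ 54 = 74 ^ 54 = 20
byte 2: (69 ^ f2) ^ 54 = 9b ^ 54 = cf
byte 3: (64 ^ d6) ^ 50 = b2 ^ 50 = e2
byte 4: (06 ^ 49) ^ 2f = 4f ^ 2f = 60
byte 5: (3f ^ 51) ^ 31 = 6e ^ 31 = 5f
byte 6: (af ^ 6e) ^ 20 = c1 ^ 20 = e1

[116, 32, 207, 226, 96, 95, 225]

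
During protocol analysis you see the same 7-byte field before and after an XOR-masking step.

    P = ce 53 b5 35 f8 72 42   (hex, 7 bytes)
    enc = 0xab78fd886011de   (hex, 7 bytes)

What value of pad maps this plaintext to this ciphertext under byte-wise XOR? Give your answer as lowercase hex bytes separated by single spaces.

65 2b 48 bd 98 63 9c

Since enc = P ⊕ pad, XORing both sides with P gives pad = P ⊕ enc.
ce ⊕ ab = 65
53 ⊕ 78 = 2b
b5 ⊕ fd = 48
35 ⊕ 88 = bd
f8 ⊕ 60 = 98
72 ⊕ 11 = 63
42 ⊕ de = 9c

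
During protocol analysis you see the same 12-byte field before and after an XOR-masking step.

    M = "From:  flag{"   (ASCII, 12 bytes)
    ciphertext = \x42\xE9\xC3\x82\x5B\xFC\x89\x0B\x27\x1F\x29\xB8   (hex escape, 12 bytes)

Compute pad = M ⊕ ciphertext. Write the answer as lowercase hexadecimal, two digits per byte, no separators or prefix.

Since ciphertext = M ⊕ pad, XORing both sides with M gives pad = M ⊕ ciphertext.
byte 0: 46 ^ 42 = 04
byte 1: 72 ^ e9 = 9b
byte 2: 6f ^ c3 = ac
byte 3: 6d ^ 82 = ef
byte 4: 3a ^ 5b = 61
byte 5: 20 ^ fc = dc
byte 6: 20 ^ 89 = a9
byte 7: 66 ^ 0b = 6d
byte 8: 6c ^ 27 = 4b
byte 9: 61 ^ 1f = 7e
byte 10: 67 ^ 29 = 4e
byte 11: 7b ^ b8 = c3

049bacef61dca96d4b7e4ec3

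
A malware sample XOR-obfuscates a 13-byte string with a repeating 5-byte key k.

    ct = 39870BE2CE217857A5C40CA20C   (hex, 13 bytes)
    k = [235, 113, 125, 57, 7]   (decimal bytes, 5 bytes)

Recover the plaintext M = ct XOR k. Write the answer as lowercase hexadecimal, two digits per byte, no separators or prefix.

The 5-byte key repeats, so the effective keystream is eb 71 7d 39 07 eb 71 7d 39 07 eb 71 7d.
byte 0: 00111001 XOR 11101011 = 11010010
byte 1: 10000111 XOR 01110001 = 11110110
byte 2: 00001011 XOR 01111101 = 01110110
byte 3: 11100010 XOR 00111001 = 11011011
byte 4: 11001110 XOR 00000111 = 11001001
byte 5: 00100001 XOR 11101011 = 11001010
byte 6: 01111000 XOR 01110001 = 00001001
byte 7: 01010111 XOR 01111101 = 00101010
byte 8: 10100101 XOR 00111001 = 10011100
byte 9: 11000100 XOR 00000111 = 11000011
byte 10: 00001100 XOR 11101011 = 11100111
byte 11: 10100010 XOR 01110001 = 11010011
byte 12: 00001100 XOR 01111101 = 01110001

d2f676dbc9ca092a9cc3e7d371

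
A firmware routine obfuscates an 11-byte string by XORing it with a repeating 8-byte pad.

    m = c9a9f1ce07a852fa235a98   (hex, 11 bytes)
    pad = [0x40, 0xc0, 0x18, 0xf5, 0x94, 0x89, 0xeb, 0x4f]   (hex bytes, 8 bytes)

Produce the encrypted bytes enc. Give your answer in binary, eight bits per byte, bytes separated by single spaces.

10001001 01101001 11101001 00111011 10010011 00100001 10111001 10110101 01100011 10011010 10000000

The 8-byte key repeats, so the effective keystream is 40 c0 18 f5 94 89 eb 4f 40 c0 18.
byte 0: c9 ⊕ 40 = 89
byte 1: a9 ⊕ c0 = 69
byte 2: f1 ⊕ 18 = e9
byte 3: ce ⊕ f5 = 3b
byte 4: 07 ⊕ 94 = 93
byte 5: a8 ⊕ 89 = 21
byte 6: 52 ⊕ eb = b9
byte 7: fa ⊕ 4f = b5
byte 8: 23 ⊕ 40 = 63
byte 9: 5a ⊕ c0 = 9a
byte 10: 98 ⊕ 18 = 80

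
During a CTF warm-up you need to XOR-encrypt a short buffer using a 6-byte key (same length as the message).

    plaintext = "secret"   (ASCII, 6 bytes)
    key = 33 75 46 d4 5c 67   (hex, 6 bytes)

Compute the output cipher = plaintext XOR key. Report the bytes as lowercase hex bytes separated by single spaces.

XOR is its own inverse, so applying the key byte-wise gives the result directly.
115 ^  51 =  64
101 ^ 117 =  16
 99 ^  70 =  37
114 ^ 212 = 166
101 ^  92 =  57
116 ^ 103 =  19

40 10 25 a6 39 13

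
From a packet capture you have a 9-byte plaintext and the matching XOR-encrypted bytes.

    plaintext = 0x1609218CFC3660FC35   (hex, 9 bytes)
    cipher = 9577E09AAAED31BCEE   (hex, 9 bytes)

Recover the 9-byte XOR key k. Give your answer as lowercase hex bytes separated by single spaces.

Since cipher = plaintext ⊕ k, XORing both sides with plaintext gives k = plaintext ⊕ cipher.
 22 xor 149 = 131
  9 xor 119 = 126
 33 xor 224 = 193
140 xor 154 =  22
252 xor 170 =  86
 54 xor 237 = 219
 96 xor  49 =  81
252 xor 188 =  64
 53 xor 238 = 219

83 7e c1 16 56 db 51 40 db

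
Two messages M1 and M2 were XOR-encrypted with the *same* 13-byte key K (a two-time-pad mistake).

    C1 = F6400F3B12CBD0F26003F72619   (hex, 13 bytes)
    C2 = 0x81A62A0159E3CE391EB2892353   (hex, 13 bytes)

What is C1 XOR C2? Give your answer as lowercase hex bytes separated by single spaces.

77 e6 25 3a 4b 28 1e cb 7e b1 7e 05 4a

C1 ⊕ C2 = (M1 ⊕ K) ⊕ (M2 ⊕ K) = M1 ⊕ M2 — the shared key cancels under XOR.
11110110 ⊕ 10000001 = 01110111
01000000 ⊕ 10100110 = 11100110
00001111 ⊕ 00101010 = 00100101
00111011 ⊕ 00000001 = 00111010
00010010 ⊕ 01011001 = 01001011
11001011 ⊕ 11100011 = 00101000
11010000 ⊕ 11001110 = 00011110
11110010 ⊕ 00111001 = 11001011
01100000 ⊕ 00011110 = 01111110
00000011 ⊕ 10110010 = 10110001
11110111 ⊕ 10001001 = 01111110
00100110 ⊕ 00100011 = 00000101
00011001 ⊕ 01010011 = 01001010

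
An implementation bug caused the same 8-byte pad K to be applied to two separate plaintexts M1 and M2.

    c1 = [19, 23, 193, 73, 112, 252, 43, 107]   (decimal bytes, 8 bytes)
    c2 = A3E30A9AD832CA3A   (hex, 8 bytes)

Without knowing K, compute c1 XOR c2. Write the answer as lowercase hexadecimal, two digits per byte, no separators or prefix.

c1 ⊕ c2 = (M1 ⊕ K) ⊕ (M2 ⊕ K) = M1 ⊕ M2 — the shared key cancels under XOR.
13 ^ a3 = b0
17 ^ e3 = f4
c1 ^ 0a = cb
49 ^ 9a = d3
70 ^ d8 = a8
fc ^ 32 = ce
2b ^ ca = e1
6b ^ 3a = 51

b0f4cbd3a8cee151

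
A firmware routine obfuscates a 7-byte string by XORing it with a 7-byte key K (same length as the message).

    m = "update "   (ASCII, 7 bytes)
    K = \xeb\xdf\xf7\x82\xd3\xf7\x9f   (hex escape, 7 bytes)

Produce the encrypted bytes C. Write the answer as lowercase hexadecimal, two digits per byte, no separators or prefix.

75 xor eb = 9e
70 xor df = af
64 xor f7 = 93
61 xor 82 = e3
74 xor d3 = a7
65 xor f7 = 92
20 xor 9f = bf

9eaf93e3a792bf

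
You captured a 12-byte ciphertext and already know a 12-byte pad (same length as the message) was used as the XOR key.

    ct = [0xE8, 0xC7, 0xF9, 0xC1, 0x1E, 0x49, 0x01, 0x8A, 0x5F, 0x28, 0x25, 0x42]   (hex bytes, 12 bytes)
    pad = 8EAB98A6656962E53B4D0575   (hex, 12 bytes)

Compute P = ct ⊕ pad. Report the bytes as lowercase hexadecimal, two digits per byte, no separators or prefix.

byte 0: e8 xor 8e = 66
byte 1: c7 xor ab = 6c
byte 2: f9 xor 98 = 61
byte 3: c1 xor a6 = 67
byte 4: 1e xor 65 = 7b
byte 5: 49 xor 69 = 20
byte 6: 01 xor 62 = 63
byte 7: 8a xor e5 = 6f
byte 8: 5f xor 3b = 64
byte 9: 28 xor 4d = 65
byte 10: 25 xor 05 = 20
byte 11: 42 xor 75 = 37

666c61677b20636f64652037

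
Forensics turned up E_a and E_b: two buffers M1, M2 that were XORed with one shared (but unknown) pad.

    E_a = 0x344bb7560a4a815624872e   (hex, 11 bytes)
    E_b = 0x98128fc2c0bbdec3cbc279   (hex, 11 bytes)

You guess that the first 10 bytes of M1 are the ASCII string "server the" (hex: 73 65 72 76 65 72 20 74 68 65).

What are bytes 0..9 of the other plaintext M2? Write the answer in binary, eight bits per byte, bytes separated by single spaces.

11011111 00111100 01001010 11100010 10101111 10000011 01111111 11100001 10000111 00100000

First, E_a ⊕ E_b = (M1 ⊕ K) ⊕ (M2 ⊕ K) = M1 ⊕ M2, so the key drops out. Then M2 = (M1 ⊕ M2) ⊕ M1 over the first 10 bytes.
byte 0: (34 xor 98) xor 73 = ac xor 73 = df
byte 1: (4b xor 12) xor 65 = 59 xor 65 = 3c
byte 2: (b7 xor 8f) xor 72 = 38 xor 72 = 4a
byte 3: (56 xor c2) xor 76 = 94 xor 76 = e2
byte 4: (0a xor c0) xor 65 = ca xor 65 = af
byte 5: (4a xor bb) xor 72 = f1 xor 72 = 83
byte 6: (81 xor de) xor 20 = 5f xor 20 = 7f
byte 7: (56 xor c3) xor 74 = 95 xor 74 = e1
byte 8: (24 xor cb) xor 68 = ef xor 68 = 87
byte 9: (87 xor c2) xor 65 = 45 xor 65 = 20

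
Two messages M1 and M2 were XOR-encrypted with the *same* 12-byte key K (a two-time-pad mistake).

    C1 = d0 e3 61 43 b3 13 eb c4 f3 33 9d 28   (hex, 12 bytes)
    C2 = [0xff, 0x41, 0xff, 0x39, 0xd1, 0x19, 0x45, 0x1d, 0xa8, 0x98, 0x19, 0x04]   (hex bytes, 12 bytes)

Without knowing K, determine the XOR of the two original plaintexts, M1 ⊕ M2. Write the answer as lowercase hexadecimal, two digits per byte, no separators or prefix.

C1 ⊕ C2 = (M1 ⊕ K) ⊕ (M2 ⊕ K) = M1 ⊕ M2 — the shared key cancels under XOR.
d0 ^ ff = 2f
e3 ^ 41 = a2
61 ^ ff = 9e
43 ^ 39 = 7a
b3 ^ d1 = 62
13 ^ 19 = 0a
eb ^ 45 = ae
c4 ^ 1d = d9
f3 ^ a8 = 5b
33 ^ 98 = ab
9d ^ 19 = 84
28 ^ 04 = 2c

2fa29e7a620aaed95bab842c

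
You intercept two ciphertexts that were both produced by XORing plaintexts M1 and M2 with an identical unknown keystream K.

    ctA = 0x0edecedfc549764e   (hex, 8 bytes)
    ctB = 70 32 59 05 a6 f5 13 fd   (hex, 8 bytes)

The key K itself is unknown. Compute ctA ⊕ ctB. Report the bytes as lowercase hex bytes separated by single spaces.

7e ec 97 da 63 bc 65 b3

ctA ⊕ ctB = (M1 ⊕ K) ⊕ (M2 ⊕ K) = M1 ⊕ M2 — the shared key cancels under XOR.
byte 0: 00001110 xor 01110000 = 01111110
byte 1: 11011110 xor 00110010 = 11101100
byte 2: 11001110 xor 01011001 = 10010111
byte 3: 11011111 xor 00000101 = 11011010
byte 4: 11000101 xor 10100110 = 01100011
byte 5: 01001001 xor 11110101 = 10111100
byte 6: 01110110 xor 00010011 = 01100101
byte 7: 01001110 xor 11111101 = 10110011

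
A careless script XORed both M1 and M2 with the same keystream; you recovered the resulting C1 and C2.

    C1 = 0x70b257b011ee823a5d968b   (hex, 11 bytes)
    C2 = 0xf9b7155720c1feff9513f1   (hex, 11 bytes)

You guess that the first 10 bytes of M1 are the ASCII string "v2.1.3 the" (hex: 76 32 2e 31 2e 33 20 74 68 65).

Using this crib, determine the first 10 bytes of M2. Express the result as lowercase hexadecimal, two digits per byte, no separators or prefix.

First, C1 ⊕ C2 = (M1 ⊕ K) ⊕ (M2 ⊕ K) = M1 ⊕ M2, so the key drops out. Then M2 = (M1 ⊕ M2) ⊕ M1 over the first 10 bytes.
byte 0: (70 XOR f9) XOR 76 = 89 XOR 76 = ff
byte 1: (b2 XOR b7) XOR 32 = 05 XOR 32 = 37
byte 2: (57 XOR 15) XOR 2e = 42 XOR 2e = 6c
byte 3: (b0 XOR 57) XOR 31 = e7 XOR 31 = d6
byte 4: (11 XOR 20) XOR 2e = 31 XOR 2e = 1f
byte 5: (ee XOR c1) XOR 33 = 2f XOR 33 = 1c
byte 6: (82 XOR fe) XOR 20 = 7c XOR 20 = 5c
byte 7: (3a XOR ff) XOR 74 = c5 XOR 74 = b1
byte 8: (5d XOR 95) XOR 68 = c8 XOR 68 = a0
byte 9: (96 XOR 13) XOR 65 = 85 XOR 65 = e0

ff376cd61f1c5cb1a0e0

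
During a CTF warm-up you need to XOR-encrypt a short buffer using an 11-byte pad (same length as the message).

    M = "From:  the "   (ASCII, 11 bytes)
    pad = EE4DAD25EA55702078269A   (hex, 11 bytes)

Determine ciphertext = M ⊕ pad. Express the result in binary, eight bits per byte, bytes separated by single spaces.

XOR is its own inverse, so applying the key byte-wise gives the result directly.
46 ⊕ ee = a8
72 ⊕ 4d = 3f
6f ⊕ ad = c2
6d ⊕ 25 = 48
3a ⊕ ea = d0
20 ⊕ 55 = 75
20 ⊕ 70 = 50
74 ⊕ 20 = 54
68 ⊕ 78 = 10
65 ⊕ 26 = 43
20 ⊕ 9a = ba

10101000 00111111 11000010 01001000 11010000 01110101 01010000 01010100 00010000 01000011 10111010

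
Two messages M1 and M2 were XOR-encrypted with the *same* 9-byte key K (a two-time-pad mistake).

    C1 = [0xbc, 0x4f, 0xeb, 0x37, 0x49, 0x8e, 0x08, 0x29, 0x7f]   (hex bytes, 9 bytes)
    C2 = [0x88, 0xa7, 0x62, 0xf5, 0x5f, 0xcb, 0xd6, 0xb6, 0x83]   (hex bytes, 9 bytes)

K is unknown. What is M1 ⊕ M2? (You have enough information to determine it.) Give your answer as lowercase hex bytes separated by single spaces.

34 e8 89 c2 16 45 de 9f fc

C1 ⊕ C2 = (M1 ⊕ K) ⊕ (M2 ⊕ K) = M1 ⊕ M2 — the shared key cancels under XOR.
188 xor 136 =  52
 79 xor 167 = 232
235 xor  98 = 137
 55 xor 245 = 194
 73 xor  95 =  22
142 xor 203 =  69
  8 xor 214 = 222
 41 xor 182 = 159
127 xor 131 = 252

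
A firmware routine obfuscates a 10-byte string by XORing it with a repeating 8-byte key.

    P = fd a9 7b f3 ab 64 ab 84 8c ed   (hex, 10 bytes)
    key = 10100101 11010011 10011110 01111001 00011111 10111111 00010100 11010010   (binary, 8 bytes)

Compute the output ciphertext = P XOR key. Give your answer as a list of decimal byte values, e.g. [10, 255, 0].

The 8-byte key repeats, so the effective keystream is a5 d3 9e 79 1f bf 14 d2 a5 d3.
byte 0: 11111101 xor 10100101 = 01011000
byte 1: 10101001 xor 11010011 = 01111010
byte 2: 01111011 xor 10011110 = 11100101
byte 3: 11110011 xor 01111001 = 10001010
byte 4: 10101011 xor 00011111 = 10110100
byte 5: 01100100 xor 10111111 = 11011011
byte 6: 10101011 xor 00010100 = 10111111
byte 7: 10000100 xor 11010010 = 01010110
byte 8: 10001100 xor 10100101 = 00101001
byte 9: 11101101 xor 11010011 = 00111110

[88, 122, 229, 138, 180, 219, 191, 86, 41, 62]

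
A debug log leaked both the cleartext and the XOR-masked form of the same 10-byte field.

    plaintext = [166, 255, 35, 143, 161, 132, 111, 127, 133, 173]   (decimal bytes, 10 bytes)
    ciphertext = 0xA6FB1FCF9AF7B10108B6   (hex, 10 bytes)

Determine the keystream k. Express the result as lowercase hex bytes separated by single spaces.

Since ciphertext = plaintext ⊕ k, XORing both sides with plaintext gives k = plaintext ⊕ ciphertext.
a6 XOR a6 = 00
ff XOR fb = 04
23 XOR 1f = 3c
8f XOR cf = 40
a1 XOR 9a = 3b
84 XOR f7 = 73
6f XOR b1 = de
7f XOR 01 = 7e
85 XOR 08 = 8d
ad XOR b6 = 1b

00 04 3c 40 3b 73 de 7e 8d 1b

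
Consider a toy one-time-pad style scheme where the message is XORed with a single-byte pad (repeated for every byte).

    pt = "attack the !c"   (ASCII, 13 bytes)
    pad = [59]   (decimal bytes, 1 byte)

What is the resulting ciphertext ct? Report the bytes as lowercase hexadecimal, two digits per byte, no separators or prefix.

5a4f4f5a58501b4f535e1b1a58

The 1-byte key repeats, so the effective keystream is 3b 3b 3b 3b 3b 3b 3b 3b 3b 3b 3b 3b 3b.
byte 0: 61 xor 3b = 5a
byte 1: 74 xor 3b = 4f
byte 2: 74 xor 3b = 4f
byte 3: 61 xor 3b = 5a
byte 4: 63 xor 3b = 58
byte 5: 6b xor 3b = 50
byte 6: 20 xor 3b = 1b
byte 7: 74 xor 3b = 4f
byte 8: 68 xor 3b = 53
byte 9: 65 xor 3b = 5e
byte 10: 20 xor 3b = 1b
byte 11: 21 xor 3b = 1a
byte 12: 63 xor 3b = 58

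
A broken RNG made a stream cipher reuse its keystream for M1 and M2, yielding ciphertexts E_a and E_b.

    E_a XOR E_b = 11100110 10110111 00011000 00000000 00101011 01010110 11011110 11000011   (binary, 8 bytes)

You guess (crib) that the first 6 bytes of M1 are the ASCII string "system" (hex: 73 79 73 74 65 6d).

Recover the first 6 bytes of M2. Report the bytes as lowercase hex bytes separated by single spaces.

Since E_a ⊕ E_b = M1 ⊕ M2, XORing with the guessed M1 bytes yields the corresponding M2 bytes: M2 = (E_a ⊕ E_b) ⊕ M1.
e6 ^ 73 = 95
b7 ^ 79 = ce
18 ^ 73 = 6b
00 ^ 74 = 74
2b ^ 65 = 4e
56 ^ 6d = 3b

95 ce 6b 74 4e 3b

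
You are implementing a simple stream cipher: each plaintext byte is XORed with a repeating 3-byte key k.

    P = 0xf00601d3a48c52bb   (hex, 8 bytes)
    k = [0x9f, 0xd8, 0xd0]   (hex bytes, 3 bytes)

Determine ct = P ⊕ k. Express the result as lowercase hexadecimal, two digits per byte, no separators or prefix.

6fded14c7c5ccd63

The 3-byte key repeats, so the effective keystream is 9f d8 d0 9f d8 d0 9f d8.
byte 0: f0 ^ 9f = 6f
byte 1: 06 ^ d8 = de
byte 2: 01 ^ d0 = d1
byte 3: d3 ^ 9f = 4c
byte 4: a4 ^ d8 = 7c
byte 5: 8c ^ d0 = 5c
byte 6: 52 ^ 9f = cd
byte 7: bb ^ d8 = 63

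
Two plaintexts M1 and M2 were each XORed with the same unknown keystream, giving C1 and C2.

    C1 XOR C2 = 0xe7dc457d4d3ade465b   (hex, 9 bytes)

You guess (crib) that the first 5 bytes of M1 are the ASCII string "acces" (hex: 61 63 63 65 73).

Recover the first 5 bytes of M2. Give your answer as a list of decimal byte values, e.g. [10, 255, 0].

[134, 191, 38, 24, 62]

Since C1 ⊕ C2 = M1 ⊕ M2, XORing with the guessed M1 bytes yields the corresponding M2 bytes: M2 = (C1 ⊕ C2) ⊕ M1.
e7 ^ 61 = 86
dc ^ 63 = bf
45 ^ 63 = 26
7d ^ 65 = 18
4d ^ 73 = 3e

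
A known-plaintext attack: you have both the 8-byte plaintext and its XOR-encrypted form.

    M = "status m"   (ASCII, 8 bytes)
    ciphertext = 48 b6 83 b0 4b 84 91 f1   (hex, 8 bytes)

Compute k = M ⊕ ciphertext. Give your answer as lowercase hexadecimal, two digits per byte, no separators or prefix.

3bc2e2c43ef7b19c

Since ciphertext = M ⊕ k, XORing both sides with M gives k = M ⊕ ciphertext.
byte 0: 01110011 ⊕ 01001000 = 00111011
byte 1: 01110100 ⊕ 10110110 = 11000010
byte 2: 01100001 ⊕ 10000011 = 11100010
byte 3: 01110100 ⊕ 10110000 = 11000100
byte 4: 01110101 ⊕ 01001011 = 00111110
byte 5: 01110011 ⊕ 10000100 = 11110111
byte 6: 00100000 ⊕ 10010001 = 10110001
byte 7: 01101101 ⊕ 11110001 = 10011100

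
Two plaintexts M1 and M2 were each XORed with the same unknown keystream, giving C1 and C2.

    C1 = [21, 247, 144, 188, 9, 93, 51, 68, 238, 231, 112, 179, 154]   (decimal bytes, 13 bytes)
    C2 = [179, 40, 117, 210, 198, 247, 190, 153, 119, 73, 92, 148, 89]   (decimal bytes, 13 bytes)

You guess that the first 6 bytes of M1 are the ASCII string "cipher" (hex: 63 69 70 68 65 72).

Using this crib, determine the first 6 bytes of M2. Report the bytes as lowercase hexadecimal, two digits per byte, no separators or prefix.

First, C1 ⊕ C2 = (M1 ⊕ K) ⊕ (M2 ⊕ K) = M1 ⊕ M2, so the key drops out. Then M2 = (M1 ⊕ M2) ⊕ M1 over the first 6 bytes.
byte 0: (15 xor b3) xor 63 = a6 xor 63 = c5
byte 1: (f7 xor 28) xor 69 = df xor 69 = b6
byte 2: (90 xor 75) xor 70 = e5 xor 70 = 95
byte 3: (bc xor d2) xor 68 = 6e xor 68 = 06
byte 4: (09 xor c6) xor 65 = cf xor 65 = aa
byte 5: (5d xor f7) xor 72 = aa xor 72 = d8

c5b69506aad8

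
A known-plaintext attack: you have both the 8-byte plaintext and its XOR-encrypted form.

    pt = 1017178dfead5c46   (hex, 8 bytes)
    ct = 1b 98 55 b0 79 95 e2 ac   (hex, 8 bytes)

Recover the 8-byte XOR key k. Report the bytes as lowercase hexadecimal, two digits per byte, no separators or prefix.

Since ct = pt ⊕ k, XORing both sides with pt gives k = pt ⊕ ct.
byte 0:  16 XOR  27 =  11
byte 1:  23 XOR 152 = 143
byte 2:  23 XOR  85 =  66
byte 3: 141 XOR 176 =  61
byte 4: 254 XOR 121 = 135
byte 5: 173 XOR 149 =  56
byte 6:  92 XOR 226 = 190
byte 7:  70 XOR 172 = 234

0b8f423d8738beea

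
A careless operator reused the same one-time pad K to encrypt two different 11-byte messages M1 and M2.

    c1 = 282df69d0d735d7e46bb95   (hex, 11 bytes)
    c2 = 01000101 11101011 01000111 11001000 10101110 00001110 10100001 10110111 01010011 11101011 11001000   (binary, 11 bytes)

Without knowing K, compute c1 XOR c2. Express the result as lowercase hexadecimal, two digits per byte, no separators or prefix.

6dc6b155a37dfcc915505d

c1 ⊕ c2 = (M1 ⊕ K) ⊕ (M2 ⊕ K) = M1 ⊕ M2 — the shared key cancels under XOR.
28 xor 45 = 6d
2d xor eb = c6
f6 xor 47 = b1
9d xor c8 = 55
0d xor ae = a3
73 xor 0e = 7d
5d xor a1 = fc
7e xor b7 = c9
46 xor 53 = 15
bb xor eb = 50
95 xor c8 = 5d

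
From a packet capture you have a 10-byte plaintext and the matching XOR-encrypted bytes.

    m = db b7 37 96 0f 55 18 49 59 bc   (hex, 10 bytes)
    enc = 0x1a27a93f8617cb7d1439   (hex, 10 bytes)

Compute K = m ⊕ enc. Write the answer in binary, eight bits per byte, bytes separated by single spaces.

Since enc = m ⊕ K, XORing both sides with m gives K = m ⊕ enc.
byte 0: 11011011 XOR 00011010 = 11000001
byte 1: 10110111 XOR 00100111 = 10010000
byte 2: 00110111 XOR 10101001 = 10011110
byte 3: 10010110 XOR 00111111 = 10101001
byte 4: 00001111 XOR 10000110 = 10001001
byte 5: 01010101 XOR 00010111 = 01000010
byte 6: 00011000 XOR 11001011 = 11010011
byte 7: 01001001 XOR 01111101 = 00110100
byte 8: 01011001 XOR 00010100 = 01001101
byte 9: 10111100 XOR 00111001 = 10000101

11000001 10010000 10011110 10101001 10001001 01000010 11010011 00110100 01001101 10000101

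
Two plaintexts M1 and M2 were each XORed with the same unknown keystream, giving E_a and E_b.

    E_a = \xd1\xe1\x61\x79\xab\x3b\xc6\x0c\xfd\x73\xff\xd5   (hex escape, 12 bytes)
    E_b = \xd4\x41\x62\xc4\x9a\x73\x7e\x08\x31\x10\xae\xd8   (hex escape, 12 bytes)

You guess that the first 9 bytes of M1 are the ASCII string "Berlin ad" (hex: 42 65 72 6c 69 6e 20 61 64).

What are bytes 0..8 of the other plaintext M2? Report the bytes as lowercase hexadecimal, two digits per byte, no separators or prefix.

47c571d158269865a8

First, E_a ⊕ E_b = (M1 ⊕ K) ⊕ (M2 ⊕ K) = M1 ⊕ M2, so the key drops out. Then M2 = (M1 ⊕ M2) ⊕ M1 over the first 9 bytes.
byte 0: (d1 xor d4) xor 42 = 05 xor 42 = 47
byte 1: (e1 xor 41) xor 65 = a0 xor 65 = c5
byte 2: (61 xor 62) xor 72 = 03 xor 72 = 71
byte 3: (79 xor c4) xor 6c = bd xor 6c = d1
byte 4: (ab xor 9a) xor 69 = 31 xor 69 = 58
byte 5: (3b xor 73) xor 6e = 48 xor 6e = 26
byte 6: (c6 xor 7e) xor 20 = b8 xor 20 = 98
byte 7: (0c xor 08) xor 61 = 04 xor 61 = 65
byte 8: (fd xor 31) xor 64 = cc xor 64 = a8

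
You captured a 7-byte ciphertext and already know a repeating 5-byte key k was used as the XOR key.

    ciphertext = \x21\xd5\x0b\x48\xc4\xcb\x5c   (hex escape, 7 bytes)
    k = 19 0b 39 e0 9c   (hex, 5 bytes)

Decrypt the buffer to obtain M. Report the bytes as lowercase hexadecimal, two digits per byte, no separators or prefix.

38de32a858d257

The 5-byte key repeats, so the effective keystream is 19 0b 39 e0 9c 19 0b.
byte 0: 21 ⊕ 19 = 38
byte 1: d5 ⊕ 0b = de
byte 2: 0b ⊕ 39 = 32
byte 3: 48 ⊕ e0 = a8
byte 4: c4 ⊕ 9c = 58
byte 5: cb ⊕ 19 = d2
byte 6: 5c ⊕ 0b = 57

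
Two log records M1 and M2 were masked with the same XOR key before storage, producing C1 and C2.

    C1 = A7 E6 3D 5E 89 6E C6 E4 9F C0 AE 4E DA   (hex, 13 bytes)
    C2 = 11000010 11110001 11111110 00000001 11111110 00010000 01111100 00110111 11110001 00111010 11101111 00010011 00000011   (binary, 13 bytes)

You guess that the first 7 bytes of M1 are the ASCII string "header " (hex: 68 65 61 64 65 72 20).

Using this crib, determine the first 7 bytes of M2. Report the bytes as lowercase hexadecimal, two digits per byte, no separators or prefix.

0d72a23b120c9a

First, C1 ⊕ C2 = (M1 ⊕ K) ⊕ (M2 ⊕ K) = M1 ⊕ M2, so the key drops out. Then M2 = (M1 ⊕ M2) ⊕ M1 over the first 7 bytes.
byte 0: (a7 ⊕ c2) ⊕ 68 = 65 ⊕ 68 = 0d
byte 1: (e6 ⊕ f1) ⊕ 65 = 17 ⊕ 65 = 72
byte 2: (3d ⊕ fe) ⊕ 61 = c3 ⊕ 61 = a2
byte 3: (5e ⊕ 01) ⊕ 64 = 5f ⊕ 64 = 3b
byte 4: (89 ⊕ fe) ⊕ 65 = 77 ⊕ 65 = 12
byte 5: (6e ⊕ 10) ⊕ 72 = 7e ⊕ 72 = 0c
byte 6: (c6 ⊕ 7c) ⊕ 20 = ba ⊕ 20 = 9a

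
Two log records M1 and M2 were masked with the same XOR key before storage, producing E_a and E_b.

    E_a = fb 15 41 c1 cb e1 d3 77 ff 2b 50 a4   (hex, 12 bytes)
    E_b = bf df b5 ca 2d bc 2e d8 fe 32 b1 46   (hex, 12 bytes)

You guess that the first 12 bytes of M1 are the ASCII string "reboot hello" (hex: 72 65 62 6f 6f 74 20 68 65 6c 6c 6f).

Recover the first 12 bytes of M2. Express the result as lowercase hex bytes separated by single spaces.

First, E_a ⊕ E_b = (M1 ⊕ K) ⊕ (M2 ⊕ K) = M1 ⊕ M2, so the key drops out. Then M2 = (M1 ⊕ M2) ⊕ M1 over the first 12 bytes.
byte 0: (fb ^ bf) ^ 72 = 44 ^ 72 = 36
byte 1: (15 ^ df) ^ 65 = ca ^ 65 = af
byte 2: (41 ^ b5) ^ 62 = f4 ^ 62 = 96
byte 3: (c1 ^ ca) ^ 6f = 0b ^ 6f = 64
byte 4: (cb ^ 2d) ^ 6f = e6 ^ 6f = 89
byte 5: (e1 ^ bc) ^ 74 = 5d ^ 74 = 29
byte 6: (d3 ^ 2e) ^ 20 = fd ^ 20 = dd
byte 7: (77 ^ d8) ^ 68 = af ^ 68 = c7
byte 8: (ff ^ fe) ^ 65 = 01 ^ 65 = 64
byte 9: (2b ^ 32) ^ 6c = 19 ^ 6c = 75
byte 10: (50 ^ b1) ^ 6c = e1 ^ 6c = 8d
byte 11: (a4 ^ 46) ^ 6f = e2 ^ 6f = 8d

36 af 96 64 89 29 dd c7 64 75 8d 8d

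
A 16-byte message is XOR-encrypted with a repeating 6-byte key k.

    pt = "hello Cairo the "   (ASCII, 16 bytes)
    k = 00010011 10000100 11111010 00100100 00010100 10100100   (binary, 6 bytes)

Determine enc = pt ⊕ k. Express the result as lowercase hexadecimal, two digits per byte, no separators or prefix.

The 6-byte key repeats, so the effective keystream is 13 84 fa 24 14 a4 13 84 fa 24 14 a4 13 84 fa 24.
byte 0: 68 XOR 13 = 7b
byte 1: 65 XOR 84 = e1
byte 2: 6c XOR fa = 96
byte 3: 6c XOR 24 = 48
byte 4: 6f XOR 14 = 7b
byte 5: 20 XOR a4 = 84
byte 6: 43 XOR 13 = 50
byte 7: 61 XOR 84 = e5
byte 8: 69 XOR fa = 93
byte 9: 72 XOR 24 = 56
byte 10: 6f XOR 14 = 7b
byte 11: 20 XOR a4 = 84
byte 12: 74 XOR 13 = 67
byte 13: 68 XOR 84 = ec
byte 14: 65 XOR fa = 9f
byte 15: 20 XOR 24 = 04

7be196487b8450e593567b8467ec9f04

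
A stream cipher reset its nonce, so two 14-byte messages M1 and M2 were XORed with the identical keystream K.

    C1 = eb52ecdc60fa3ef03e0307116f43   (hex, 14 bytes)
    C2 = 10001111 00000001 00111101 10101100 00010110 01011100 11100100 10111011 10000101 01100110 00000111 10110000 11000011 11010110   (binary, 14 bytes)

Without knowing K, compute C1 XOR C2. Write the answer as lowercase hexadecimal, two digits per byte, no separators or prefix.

C1 ⊕ C2 = (M1 ⊕ K) ⊕ (M2 ⊕ K) = M1 ⊕ M2 — the shared key cancels under XOR.
byte 0: 235 ^ 143 = 100
byte 1:  82 ^   1 =  83
byte 2: 236 ^  61 = 209
byte 3: 220 ^ 172 = 112
byte 4:  96 ^  22 = 118
byte 5: 250 ^  92 = 166
byte 6:  62 ^ 228 = 218
byte 7: 240 ^ 187 =  75
byte 8:  62 ^ 133 = 187
byte 9:   3 ^ 102 = 101
byte 10:   7 ^   7 =   0
byte 11:  17 ^ 176 = 161
byte 12: 111 ^ 195 = 172
byte 13:  67 ^ 214 = 149

6453d17076a6da4bbb6500a1ac95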